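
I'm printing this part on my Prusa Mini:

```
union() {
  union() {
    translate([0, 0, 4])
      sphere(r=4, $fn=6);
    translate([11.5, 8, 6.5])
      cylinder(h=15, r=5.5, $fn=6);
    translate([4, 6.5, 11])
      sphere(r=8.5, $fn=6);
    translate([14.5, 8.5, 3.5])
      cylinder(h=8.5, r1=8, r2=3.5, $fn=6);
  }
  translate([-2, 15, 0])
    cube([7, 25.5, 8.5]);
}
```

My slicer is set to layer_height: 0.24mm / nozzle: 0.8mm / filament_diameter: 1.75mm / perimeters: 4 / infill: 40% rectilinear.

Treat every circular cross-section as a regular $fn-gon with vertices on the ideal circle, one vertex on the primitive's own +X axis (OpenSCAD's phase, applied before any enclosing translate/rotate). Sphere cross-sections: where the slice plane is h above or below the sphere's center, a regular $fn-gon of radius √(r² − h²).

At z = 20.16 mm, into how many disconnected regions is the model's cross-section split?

At z = 20.16 mm: the sphere is not intersected at this z (|z−center|=16.160 > r=4); the r=5.5 cylinder at (11.5, 8) gives a regular 6-gon of circumradius 5.5 (constant along its height); the sphere at (4, 6.5) does not reach this height (|z−center|=9.160 > r=8.5); the cone at (14.5, 8.5) is absent (z outside [3.5, 12]); Taking the union: only the r=5.5 cylinder at (11.5, 8) is present, so the union is just that shape — 1 connected region; the cube at (-2, 15) does not reach this height (z outside [0, 8.5]); Merging all regions: only the result so far is present, so the union is just that shape — 1 connected region. The result has 1 disconnected region.

1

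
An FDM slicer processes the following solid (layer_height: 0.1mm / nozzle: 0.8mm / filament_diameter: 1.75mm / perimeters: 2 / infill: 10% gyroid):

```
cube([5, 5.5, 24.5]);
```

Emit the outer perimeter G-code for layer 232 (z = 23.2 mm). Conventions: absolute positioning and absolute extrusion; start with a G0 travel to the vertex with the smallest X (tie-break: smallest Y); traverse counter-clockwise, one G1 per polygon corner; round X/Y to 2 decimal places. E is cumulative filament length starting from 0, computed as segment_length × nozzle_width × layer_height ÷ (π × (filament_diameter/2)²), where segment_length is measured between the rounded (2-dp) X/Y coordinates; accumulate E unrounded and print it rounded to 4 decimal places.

G0 X0.00 Y0.00 Z23.20
G1 X5.00 Y0.00 E0.1663
G1 X5.00 Y5.50 E0.3492
G1 X0.00 Y5.50 E0.5155
G1 X0.00 Y0.00 E0.6985

At z = 23.2 mm: the 5×5.5 cube contributes its full rectangle. The outline is a single polygon with 4 vertices. Extrusion per mm of travel: 0.8 × 0.1 / (π × 0.875²) = 0.033260. Accumulating E over each segment gives final E = 0.6985.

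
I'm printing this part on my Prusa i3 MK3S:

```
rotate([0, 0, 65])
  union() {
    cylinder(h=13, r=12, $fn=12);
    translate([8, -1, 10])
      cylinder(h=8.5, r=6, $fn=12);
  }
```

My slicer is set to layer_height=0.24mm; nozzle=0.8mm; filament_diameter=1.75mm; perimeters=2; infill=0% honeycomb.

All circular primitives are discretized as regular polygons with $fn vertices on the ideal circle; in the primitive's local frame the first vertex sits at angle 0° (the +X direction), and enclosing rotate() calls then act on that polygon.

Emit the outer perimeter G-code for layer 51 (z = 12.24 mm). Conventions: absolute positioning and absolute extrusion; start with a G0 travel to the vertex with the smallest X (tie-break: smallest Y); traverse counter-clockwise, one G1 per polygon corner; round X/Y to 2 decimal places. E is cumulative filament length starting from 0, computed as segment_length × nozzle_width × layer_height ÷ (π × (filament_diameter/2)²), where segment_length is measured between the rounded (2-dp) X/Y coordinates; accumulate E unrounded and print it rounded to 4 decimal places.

At z = 12.24 mm: the cylinder: section is a regular 12-gon, circumradius r=12; the r=6 cylinder at (8, -1) contributes a regular 12-gon of circumradius 6; Combining (union): the regions partially overlap (shared area 90.34 mm²), so overlapping operands fuse into one piece — 1 connected region; (rotated 65° about Z; rotation is an isometry so areas/perimeters/island counts are preserved). The outline is a single polygon with 17 vertices. Extrusion per mm of travel: 0.8 × 0.24 / (π × 0.875²) = 0.079824. Accumulating E over each segment gives final E = 6.1418.

G0 X-11.95 Y-1.05 Z12.24
G1 X-9.83 Y-6.88 E0.4952
G1 X-5.07 Y-10.88 E0.9915
G1 X1.05 Y-11.95 E1.4874
G1 X6.88 Y-9.83 E1.9826
G1 X10.88 Y-5.07 E2.4789
G1 X11.95 Y1.05 E2.9749
G1 X10.07 Y6.23 E3.4147
G1 X10.26 Y7.35 E3.5054
G1 X9.20 Y10.27 E3.7534
G1 X6.82 Y12.27 E4.0016
G1 X3.76 Y12.81 E4.2496
G1 X0.85 Y11.74 E4.4971
G1 X0.76 Y11.64 E4.5078
G1 X-1.05 Y11.95 E4.6544
G1 X-6.88 Y9.83 E5.1496
G1 X-10.88 Y5.07 E5.6459
G1 X-11.95 Y-1.05 E6.1418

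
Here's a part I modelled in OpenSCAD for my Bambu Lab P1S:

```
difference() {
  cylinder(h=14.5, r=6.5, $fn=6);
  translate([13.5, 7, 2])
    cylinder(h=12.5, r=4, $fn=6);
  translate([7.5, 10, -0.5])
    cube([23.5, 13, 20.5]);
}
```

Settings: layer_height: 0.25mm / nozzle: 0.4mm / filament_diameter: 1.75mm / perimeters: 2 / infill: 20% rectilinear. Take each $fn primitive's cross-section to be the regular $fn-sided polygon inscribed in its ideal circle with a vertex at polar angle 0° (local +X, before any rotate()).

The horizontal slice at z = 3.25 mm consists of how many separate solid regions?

At z = 3.25 mm: the cylinder: section is a regular 6-gon, circumradius r=6.5; the cylinder at (13.5, 7): section is a regular 6-gon, circumradius r=4; the cube at (7.5, 10) (footprint 23.5×13) is included at this height; Taking the first minus the rest: starting from the r=6.5 cylinder, the r=4 cylinder at (13.5, 7) misses the remaining region (no effect); the 23.5×13 cube at (7.5, 10) misses the remaining region (no effect) — 1 connected region. The result has 1 disconnected region.

1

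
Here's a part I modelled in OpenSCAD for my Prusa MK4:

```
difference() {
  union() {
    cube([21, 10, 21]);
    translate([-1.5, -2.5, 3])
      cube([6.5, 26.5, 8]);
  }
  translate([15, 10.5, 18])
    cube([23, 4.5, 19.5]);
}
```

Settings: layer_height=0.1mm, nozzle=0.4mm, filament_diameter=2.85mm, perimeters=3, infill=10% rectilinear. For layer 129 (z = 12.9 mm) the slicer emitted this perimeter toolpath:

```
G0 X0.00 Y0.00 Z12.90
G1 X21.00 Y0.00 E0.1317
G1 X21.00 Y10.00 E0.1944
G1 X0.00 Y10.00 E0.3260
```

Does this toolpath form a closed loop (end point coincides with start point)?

no

Start point (G0): (0.00, 0.00). End point (last G1): the path does not return to the start — open.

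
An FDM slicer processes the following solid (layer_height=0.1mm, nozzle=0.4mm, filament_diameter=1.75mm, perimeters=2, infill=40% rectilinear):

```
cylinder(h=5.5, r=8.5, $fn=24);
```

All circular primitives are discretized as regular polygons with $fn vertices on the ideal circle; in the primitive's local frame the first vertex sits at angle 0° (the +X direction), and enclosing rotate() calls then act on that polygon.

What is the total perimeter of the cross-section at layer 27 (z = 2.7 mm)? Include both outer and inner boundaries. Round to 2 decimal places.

53.25 mm

At z = 2.7 mm: the r=8.5 cylinder gives a regular 24-gon of circumradius 8.5 (constant along its height) (perimeter = 2·24·8.500·sin(180°/24) = 53.25 mm). Overall, the cross-section is a single solid region. Total boundary length (outer) = 53.25 mm.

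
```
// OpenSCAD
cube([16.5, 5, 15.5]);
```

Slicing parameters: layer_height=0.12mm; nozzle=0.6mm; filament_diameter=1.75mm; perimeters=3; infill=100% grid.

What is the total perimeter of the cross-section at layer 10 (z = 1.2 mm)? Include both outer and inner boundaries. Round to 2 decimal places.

43.00 mm

At z = 1.2 mm: the cube is present — its section is the full 16.5×5 rectangle (perimeter 43.00 mm). Overall, the cross-section is a single solid region. Total boundary length (outer) = 43.00 mm.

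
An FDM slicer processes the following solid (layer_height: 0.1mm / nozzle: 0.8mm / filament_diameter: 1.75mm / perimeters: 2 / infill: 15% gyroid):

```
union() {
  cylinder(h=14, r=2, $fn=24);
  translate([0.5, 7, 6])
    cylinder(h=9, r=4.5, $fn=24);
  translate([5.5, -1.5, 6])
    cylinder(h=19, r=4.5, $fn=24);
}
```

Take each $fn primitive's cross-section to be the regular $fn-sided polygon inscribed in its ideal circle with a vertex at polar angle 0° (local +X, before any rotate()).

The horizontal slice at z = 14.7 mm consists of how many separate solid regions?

2

At z = 14.7 mm: the cylinder is absent (z outside [0, 14]); the r=4.5 cylinder at (0.5, 7) contributes a regular 24-gon of circumradius 4.5; the cylinder at (5.5, -1.5): section is a regular 24-gon, circumradius r=4.5; Taking the union: the 2 present regions are separate (no shared area or edge), so areas and boundary lengths simply add and each stays a separate island — 2 connected regions. The result has 2 disconnected regions.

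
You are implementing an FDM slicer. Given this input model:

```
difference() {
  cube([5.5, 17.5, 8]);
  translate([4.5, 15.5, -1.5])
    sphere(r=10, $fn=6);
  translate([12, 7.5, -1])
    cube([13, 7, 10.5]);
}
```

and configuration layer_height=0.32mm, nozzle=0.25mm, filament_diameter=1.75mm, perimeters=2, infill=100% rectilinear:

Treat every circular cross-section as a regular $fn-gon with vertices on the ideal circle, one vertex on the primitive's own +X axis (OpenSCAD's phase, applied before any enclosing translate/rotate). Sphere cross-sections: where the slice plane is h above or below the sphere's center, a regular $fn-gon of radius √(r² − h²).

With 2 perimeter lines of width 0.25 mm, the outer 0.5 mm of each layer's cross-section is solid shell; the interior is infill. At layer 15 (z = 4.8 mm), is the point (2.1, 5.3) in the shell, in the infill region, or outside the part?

infill

At z = 4.8 mm: the 5.5×17.5 cube contributes its full rectangle; the r=10 sphere at (4.5, 15.5) slices to a regular 6-gon of circumradius 7.766 (√(r²−h²) with h=6.3 from center); the cube at (12, 7.5) (footprint 13×7) is included at this height; Subtracting the remaining from the first: starting from the 5.5×17.5 cube, the r=10 sphere at (4.5, 15.5) partially overlaps it — only the 47.66 mm² overlap (of its 156.69 mm²) is removed, clipping the outline; the 13×7 cube at (12, 7.5) misses the remaining region (no effect) — 1 connected region. Overall, the cross-section is a single solid region. The nearest boundary edge runs (0.00, 0.00)→(0.00, 9.84); distance from the point to it = 2.10 mm. The point is inside the cross-section and 2.10 mm from the nearest boundary — more than the 0.5 mm shell width (2 × 0.25), so it's in the infill interior.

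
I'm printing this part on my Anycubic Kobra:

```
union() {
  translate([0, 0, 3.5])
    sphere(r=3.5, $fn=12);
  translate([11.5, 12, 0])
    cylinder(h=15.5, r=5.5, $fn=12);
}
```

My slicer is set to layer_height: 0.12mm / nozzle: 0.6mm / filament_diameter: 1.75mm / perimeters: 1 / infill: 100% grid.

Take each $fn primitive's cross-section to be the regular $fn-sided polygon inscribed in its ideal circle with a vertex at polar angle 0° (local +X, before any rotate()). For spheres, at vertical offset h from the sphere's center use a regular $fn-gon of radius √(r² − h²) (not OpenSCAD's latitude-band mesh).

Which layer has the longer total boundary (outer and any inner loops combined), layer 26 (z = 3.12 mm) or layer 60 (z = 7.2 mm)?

layer 26 (z = 3.12 mm)

Layer 26 (z = 3.12): the r=3.5 sphere slices to a regular 12-gon of circumradius 3.479 (√(r²−h²) with h=0.38 from center) (perimeter = 2·12·3.479·sin(180°/12) = 21.61 mm); the cylinder at (11.5, 12): section is a regular 12-gon, circumradius r=5.5 (perimeter = 2·12·5.500·sin(180°/12) = 34.16 mm); Merging all regions: the 2 present regions are separate (no shared area or edge), so areas and boundary lengths simply add and each stays a separate island — boundary = 55.78 mm. So its perimeter = 55.78 mm. Layer 60 (z = 7.2): the sphere is absent (|z−center|=3.700 > r=3.5); the r=5.5 cylinder at (11.5, 12) gives a regular 12-gon of circumradius 5.5 (constant along its height) (perimeter = 2·12·5.500·sin(180°/12) = 34.16 mm); Taking the union: only the r=5.5 cylinder at (11.5, 12) is present, so the union is just that shape — boundary = 34.16 mm. So its perimeter = 34.16 mm. Layer 26 is larger (55.78 vs 34.16 mm).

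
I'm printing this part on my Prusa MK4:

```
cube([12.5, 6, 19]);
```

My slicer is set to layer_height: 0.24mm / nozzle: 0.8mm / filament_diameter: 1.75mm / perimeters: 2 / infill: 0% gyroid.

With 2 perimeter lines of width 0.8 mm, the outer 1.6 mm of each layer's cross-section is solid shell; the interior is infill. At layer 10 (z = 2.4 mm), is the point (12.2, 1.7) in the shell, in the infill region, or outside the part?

shell

At z = 2.4 mm: the cube is present — its section is the full 12.5×6 rectangle. Overall, the cross-section is a single solid region. The nearest boundary edge runs (12.50, 0.00)→(12.50, 6.00); distance from the point to it = 0.30 mm. The point is inside the cross-section, 0.30 mm from the nearest boundary — within the 1.6 mm shell band (2 × 0.8).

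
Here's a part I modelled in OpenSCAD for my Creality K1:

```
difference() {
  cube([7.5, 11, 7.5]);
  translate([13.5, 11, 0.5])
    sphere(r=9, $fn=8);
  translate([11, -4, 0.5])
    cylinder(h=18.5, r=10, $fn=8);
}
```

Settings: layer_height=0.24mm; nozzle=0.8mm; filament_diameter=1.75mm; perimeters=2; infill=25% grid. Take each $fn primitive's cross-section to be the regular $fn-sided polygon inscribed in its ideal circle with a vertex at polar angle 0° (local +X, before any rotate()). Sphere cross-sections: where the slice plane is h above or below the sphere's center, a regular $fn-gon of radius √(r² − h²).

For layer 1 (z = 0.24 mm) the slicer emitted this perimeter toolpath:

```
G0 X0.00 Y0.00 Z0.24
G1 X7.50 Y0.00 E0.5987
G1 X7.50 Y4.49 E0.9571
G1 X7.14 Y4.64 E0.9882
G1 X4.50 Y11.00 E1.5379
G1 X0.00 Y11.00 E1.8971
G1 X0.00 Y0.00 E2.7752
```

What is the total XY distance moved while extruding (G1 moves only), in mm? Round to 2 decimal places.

Sum the Euclidean lengths of each G1 segment: total = 34.77 mm.

34.77 mm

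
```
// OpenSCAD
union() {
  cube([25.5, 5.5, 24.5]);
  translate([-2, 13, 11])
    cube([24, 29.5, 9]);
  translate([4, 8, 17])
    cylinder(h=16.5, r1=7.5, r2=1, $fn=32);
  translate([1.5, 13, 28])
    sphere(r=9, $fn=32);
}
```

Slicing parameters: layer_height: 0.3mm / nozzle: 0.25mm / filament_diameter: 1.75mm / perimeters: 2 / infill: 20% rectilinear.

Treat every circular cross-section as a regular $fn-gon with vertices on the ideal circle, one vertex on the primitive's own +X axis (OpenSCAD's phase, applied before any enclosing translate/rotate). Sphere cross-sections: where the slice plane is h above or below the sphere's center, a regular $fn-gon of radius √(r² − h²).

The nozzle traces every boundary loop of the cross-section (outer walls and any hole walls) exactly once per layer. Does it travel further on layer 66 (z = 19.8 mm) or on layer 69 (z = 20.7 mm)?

layer 66 (z = 19.8 mm)

Layer 66 (z = 19.8): the 25.5×5.5 cube contributes its full rectangle (perimeter 62.00 mm); the cube at (-2, 13) is present — its section is the full 24×29.5 rectangle (perimeter 107.00 mm); the cone at (4, 8) (r1=7.5→r2=1) has section circumradius 6.397 here — a regular 32-gon (perimeter = 2·32·6.397·sin(180°/32) = 40.13 mm); the sphere at (1.5, 13): section is a regular 32-gon, circumradius = √(r²−h²) = √(9²−8.2²) = 3.709 (perimeter = 2·32·3.709·sin(180°/32) = 23.27 mm); Merging all regions: the regions partially overlap (shared area 78.16 mm²), so the edge portions inside another operand are dropped and the merged outline is re-measured after clipping — boundary = 166.02 mm. So its perimeter = 166.02 mm. Layer 69 (z = 20.7): the cube (footprint 25.5×5.5) is included at this height (perimeter 62.00 mm); the cube at (-2, 13) is absent (z outside [11, 20]); the cone at (4, 8) contributes a regular 32-gon of circumradius 6.042 (interpolated between r1=7.5 and r2=1 at t=0.224) (perimeter = 2·32·6.042·sin(180°/32) = 37.90 mm); the sphere at (1.5, 13): section is a regular 32-gon, circumradius = √(r²−h²) = √(9²−7.3²) = 5.264 (perimeter = 2·32·5.264·sin(180°/32) = 33.02 mm); Combining (union): the regions partially overlap (shared area 65.29 mm²), so the edge portions inside another operand are dropped and the merged outline is re-measured after clipping — boundary = 86.52 mm. So its perimeter = 86.52 mm. Layer 66 is larger (166.02 vs 86.52 mm).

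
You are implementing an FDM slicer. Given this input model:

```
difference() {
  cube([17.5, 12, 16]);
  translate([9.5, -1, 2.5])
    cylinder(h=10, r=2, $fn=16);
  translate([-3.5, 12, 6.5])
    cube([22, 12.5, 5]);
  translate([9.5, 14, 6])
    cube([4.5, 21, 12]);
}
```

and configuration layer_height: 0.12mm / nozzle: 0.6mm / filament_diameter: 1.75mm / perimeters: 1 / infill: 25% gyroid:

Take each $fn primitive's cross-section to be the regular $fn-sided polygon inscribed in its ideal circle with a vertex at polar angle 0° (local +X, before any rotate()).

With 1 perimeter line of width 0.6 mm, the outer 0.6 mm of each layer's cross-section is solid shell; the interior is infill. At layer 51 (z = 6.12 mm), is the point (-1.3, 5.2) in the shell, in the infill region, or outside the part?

outside

At z = 6.12 mm: the 17.5×12 cube contributes its full rectangle; the r=2 cylinder at (9.5, -1) contributes a regular 16-gon of circumradius 2; the cube at (-3.5, 12) is not intersected at this z (z outside [6.5, 11.5]); the cube at (9.5, 14) is present — its section is the full 4.5×21 rectangle; After the difference (first − rest): starting from the 17.5×12 cube, the r=2 cylinder at (9.5, -1) partially overlaps it — only the 2.35 mm² overlap (of its 12.25 mm²) is removed, clipping the outline; the 4.5×21 cube at (9.5, 14) misses the remaining region (no effect) — 1 connected region. Overall, the cross-section is a single solid region. The nearest boundary edge runs (0.00, 0.00)→(0.00, 12.00); distance from the point to it = 1.30 mm. The point is not inside any of the regions above, so it lies outside the cross-section (1.30 mm from the nearest boundary).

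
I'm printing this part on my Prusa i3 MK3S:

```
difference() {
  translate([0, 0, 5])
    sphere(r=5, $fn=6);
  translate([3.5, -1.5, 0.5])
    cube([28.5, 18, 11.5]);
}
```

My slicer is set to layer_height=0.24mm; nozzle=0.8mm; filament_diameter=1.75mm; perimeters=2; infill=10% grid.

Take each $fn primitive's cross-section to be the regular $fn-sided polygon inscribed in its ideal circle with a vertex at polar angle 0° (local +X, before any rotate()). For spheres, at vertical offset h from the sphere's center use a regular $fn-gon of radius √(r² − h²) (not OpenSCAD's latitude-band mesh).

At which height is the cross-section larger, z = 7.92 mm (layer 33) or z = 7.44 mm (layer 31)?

layer 31 (z = 7.44 mm)

Layer 33 (z = 7.92): the r=5 sphere contributes a regular 6-gon of circumradius √(5²−2.92²) = 4.059 (area = (6/2)·4.059²·sin(360°/6) = 42.80 mm²); the cube at (3.5, -1.5) is present — its section is the full 28.5×18 rectangle (area 513.00 mm²); Taking the first minus the rest: starting from the r=5 sphere (42.80 mm²), the 28.5×18 cube at (3.5, -1.5) partially overlaps it — only the 0.54 mm² overlap (of its 513.00 mm²) is removed, clipping the outline — area = 42.26 mm². So its area = 42.26 mm². Layer 31 (z = 7.44): the r=5 sphere slices to a regular 6-gon of circumradius 4.364 (√(r²−h²) with h=2.44 from center) (area = (6/2)·4.364²·sin(360°/6) = 49.48 mm²); the 28.5×18 cube at (3.5, -1.5) contributes its full rectangle (area 513.00 mm²); Taking the first minus the rest: starting from the r=5 sphere (49.48 mm²), the 28.5×18 cube at (3.5, -1.5) partially overlaps it — only the 1.29 mm² overlap (of its 513.00 mm²) is removed, clipping the outline — area = 48.19 mm². So its area = 48.19 mm². Layer 31 is larger (48.19 vs 42.26 mm²).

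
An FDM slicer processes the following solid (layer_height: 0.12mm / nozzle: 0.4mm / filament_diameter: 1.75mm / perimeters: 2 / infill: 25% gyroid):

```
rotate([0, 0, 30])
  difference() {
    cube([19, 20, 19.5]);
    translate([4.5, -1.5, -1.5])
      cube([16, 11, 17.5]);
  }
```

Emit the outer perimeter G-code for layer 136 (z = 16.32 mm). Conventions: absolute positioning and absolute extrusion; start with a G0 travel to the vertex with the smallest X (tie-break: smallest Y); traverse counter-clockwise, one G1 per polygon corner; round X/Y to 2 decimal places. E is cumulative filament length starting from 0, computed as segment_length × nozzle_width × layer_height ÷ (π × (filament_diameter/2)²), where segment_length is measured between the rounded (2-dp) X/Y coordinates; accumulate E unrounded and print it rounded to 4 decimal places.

G0 X-10.00 Y17.32 Z16.32
G1 X0.00 Y0.00 E0.3991
G1 X16.45 Y9.50 E0.7782
G1 X6.45 Y26.82 E1.1773
G1 X-10.00 Y17.32 E1.5564

At z = 16.32 mm: the cube is present — its section is the full 19×20 rectangle; the cube at (4.5, -1.5) is absent (z outside [-1.5, 16]); Taking the first minus the rest: none of the subtracted shapes is present at this height, so the 19×20 cube is unchanged — 1 connected region; (whole slice rotated 30° about Z — lengths, areas and connectivity unchanged). The outline is a single polygon with 4 vertices. Extrusion per mm of travel: 0.4 × 0.12 / (π × 0.875²) = 0.019956. Accumulating E over each segment gives final E = 1.5564.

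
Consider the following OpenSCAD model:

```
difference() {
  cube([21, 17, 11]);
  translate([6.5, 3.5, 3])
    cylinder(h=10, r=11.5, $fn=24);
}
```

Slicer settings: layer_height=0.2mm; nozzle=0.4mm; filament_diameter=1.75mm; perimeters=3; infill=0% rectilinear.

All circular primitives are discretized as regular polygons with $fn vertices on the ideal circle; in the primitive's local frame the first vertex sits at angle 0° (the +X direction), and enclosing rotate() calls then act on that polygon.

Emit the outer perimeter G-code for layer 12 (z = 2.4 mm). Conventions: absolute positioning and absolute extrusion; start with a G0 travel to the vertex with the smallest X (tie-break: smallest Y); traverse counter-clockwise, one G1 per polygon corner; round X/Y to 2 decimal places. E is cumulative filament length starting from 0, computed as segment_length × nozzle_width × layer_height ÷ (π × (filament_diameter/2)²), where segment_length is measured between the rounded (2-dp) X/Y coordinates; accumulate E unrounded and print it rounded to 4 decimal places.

G0 X0.00 Y0.00 Z2.40
G1 X21.00 Y0.00 E0.6985
G1 X21.00 Y17.00 E1.2639
G1 X0.00 Y17.00 E1.9623
G1 X0.00 Y0.00 E2.5278

At z = 2.4 mm: the cube (footprint 21×17) is included at this height; the cylinder at (6.5, 3.5) does not reach this height (z outside [3, 13]); After the difference (first − rest): none of the subtracted shapes is present at this height, so the 21×17 cube is unchanged — 1 connected region. The outline is a single polygon with 4 vertices. Extrusion per mm of travel: 0.4 × 0.2 / (π × 0.875²) = 0.033260. Accumulating E over each segment gives final E = 2.5278.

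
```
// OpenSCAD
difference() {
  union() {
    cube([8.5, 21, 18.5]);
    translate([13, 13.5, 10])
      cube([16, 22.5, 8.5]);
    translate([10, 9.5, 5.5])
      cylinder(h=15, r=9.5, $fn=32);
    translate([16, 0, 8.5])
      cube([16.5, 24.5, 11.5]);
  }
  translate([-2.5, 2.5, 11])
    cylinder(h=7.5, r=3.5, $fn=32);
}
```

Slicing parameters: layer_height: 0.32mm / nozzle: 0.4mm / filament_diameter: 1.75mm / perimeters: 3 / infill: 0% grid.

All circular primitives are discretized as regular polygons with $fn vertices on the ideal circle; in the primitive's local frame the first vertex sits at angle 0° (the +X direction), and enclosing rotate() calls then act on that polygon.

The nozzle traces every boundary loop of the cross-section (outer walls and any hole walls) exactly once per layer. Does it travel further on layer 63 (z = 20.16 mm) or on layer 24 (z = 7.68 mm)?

Layer 63 (z = 20.16): the cube is not intersected at this z (z outside [0, 18.5]); the cube at (13, 13.5) does not reach this height (z outside [10, 18.5]); the cylinder at (10, 9.5): section is a regular 32-gon, circumradius r=9.5 (perimeter = 2·32·9.500·sin(180°/32) = 59.59 mm); the cube at (16, 0) does not reach this height (z outside [8.5, 20]); Merging all regions: only the r=9.5 cylinder at (10, 9.5) is present, so the union is just that shape — boundary = 59.59 mm; the cylinder at (-2.5, 2.5) does not reach this height (z outside [11, 18.5]); After the difference (first − rest): none of the subtracted shapes is present at this height, so that combined region is unchanged — boundary = 59.59 mm. So its perimeter = 59.59 mm. Layer 24 (z = 7.68): the 8.5×21 cube contributes its full rectangle (perimeter 59.00 mm); the cube at (13, 13.5) is not intersected at this z (z outside [10, 18.5]); the r=9.5 cylinder at (10, 9.5) contributes a regular 32-gon of circumradius 9.5 (perimeter = 2·32·9.500·sin(180°/32) = 59.59 mm); the cube at (16, 0) does not reach this height (z outside [8.5, 20]); Combining (union): the regions partially overlap (shared area 112.58 mm²), so the edge portions inside another operand are dropped and the merged outline is re-measured after clipping — boundary = 73.11 mm; the cylinder at (-2.5, 2.5) is not intersected at this z (z outside [11, 18.5]); Taking the first minus the rest: none of the subtracted shapes is present at this height, so that combined region is unchanged — boundary = 73.11 mm. So its perimeter = 73.11 mm. Layer 24 is larger (73.11 vs 59.59 mm).

layer 24 (z = 7.68 mm)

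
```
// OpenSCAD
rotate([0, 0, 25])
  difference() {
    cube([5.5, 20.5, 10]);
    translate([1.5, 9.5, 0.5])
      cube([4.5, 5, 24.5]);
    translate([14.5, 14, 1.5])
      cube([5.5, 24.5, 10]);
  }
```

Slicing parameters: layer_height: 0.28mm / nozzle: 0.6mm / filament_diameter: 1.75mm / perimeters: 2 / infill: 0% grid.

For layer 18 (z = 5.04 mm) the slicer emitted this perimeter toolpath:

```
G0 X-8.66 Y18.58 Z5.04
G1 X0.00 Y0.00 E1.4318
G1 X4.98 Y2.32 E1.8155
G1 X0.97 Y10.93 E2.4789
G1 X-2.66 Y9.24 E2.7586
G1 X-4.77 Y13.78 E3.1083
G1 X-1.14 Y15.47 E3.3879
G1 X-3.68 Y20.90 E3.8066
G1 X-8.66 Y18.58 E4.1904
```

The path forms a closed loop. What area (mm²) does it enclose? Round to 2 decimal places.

Apply the shoelace formula to the sequence of (X, Y) vertices; enclosed area = 92.64 mm².

92.64 mm²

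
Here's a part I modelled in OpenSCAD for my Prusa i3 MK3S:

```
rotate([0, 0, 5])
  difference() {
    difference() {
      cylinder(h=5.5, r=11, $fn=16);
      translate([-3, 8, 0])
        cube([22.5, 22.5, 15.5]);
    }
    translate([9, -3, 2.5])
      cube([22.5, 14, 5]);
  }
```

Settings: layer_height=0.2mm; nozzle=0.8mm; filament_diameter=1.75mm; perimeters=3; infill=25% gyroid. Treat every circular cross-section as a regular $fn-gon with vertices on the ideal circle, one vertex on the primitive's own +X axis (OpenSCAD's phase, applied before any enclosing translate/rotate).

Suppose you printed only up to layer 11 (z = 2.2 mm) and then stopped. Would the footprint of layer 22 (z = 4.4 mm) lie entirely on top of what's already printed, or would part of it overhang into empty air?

entirely on top

Compare the two slices. At z = 2.2: the r=11 cylinder contributes a regular 16-gon of circumradius 11 (area = (16/2)·11.000²·sin(360°/16) = 370.44 mm²); the cube at (-3, 8) is present — its section is the full 22.5×22.5 rectangle (area 506.25 mm²); Taking the first minus the rest: starting from the r=11 cylinder (370.44 mm²), the 22.5×22.5 cube at (-3, 8) partially overlaps it — only the 22.47 mm² overlap (of its 506.25 mm²) is removed, clipping the outline — area = 347.97 mm²; the cube at (9, -3) is not intersected at this z (z outside [2.5, 7.5]); Taking the first minus the rest: none of the subtracted shapes is present at this height, so that combined region is unchanged — area = 347.97 mm²; (whole slice rotated 5° about Z — lengths, areas and connectivity unchanged). At z = 4.4: the r=11 cylinder gives a regular 16-gon of circumradius 11 (constant along its height) (area = (16/2)·11.000²·sin(360°/16) = 370.44 mm²); the 22.5×22.5 cube at (-3, 8) contributes its full rectangle (area 506.25 mm²); Taking the first minus the rest: starting from the r=11 cylinder (370.44 mm²), the 22.5×22.5 cube at (-3, 8) partially overlaps it — only the 22.47 mm² overlap (of its 506.25 mm²) is removed, clipping the outline — area = 347.97 mm²; the cube at (9, -3) is present — its section is the full 22.5×14 rectangle (area 315.00 mm²); After the difference (first − rest): starting from that combined region (347.97 mm²), the 22.5×14 cube at (9, -3) partially overlaps it — only the 12.77 mm² overlap (of its 315.00 mm²) is removed, clipping the outline — area = 335.19 mm²; (rotated 5° about Z; rotation is an isometry so areas/perimeters/island counts are preserved). Checking containment: the cross-section at z = 4.4 is a subset of the cross-section at z = 2.2.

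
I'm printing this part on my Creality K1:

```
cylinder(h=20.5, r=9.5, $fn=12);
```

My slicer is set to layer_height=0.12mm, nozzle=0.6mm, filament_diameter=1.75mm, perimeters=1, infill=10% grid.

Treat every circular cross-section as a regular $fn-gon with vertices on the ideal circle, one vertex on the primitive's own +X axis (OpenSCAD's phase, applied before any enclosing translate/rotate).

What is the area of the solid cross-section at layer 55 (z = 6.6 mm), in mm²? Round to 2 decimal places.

At z = 6.6 mm: the r=9.5 cylinder contributes a regular 12-gon of circumradius 9.5 (area = (12/2)·9.500²·sin(360°/12) = 270.75 mm²). Overall, the cross-section is a single solid region. Net area = 270.75 mm².

270.75 mm²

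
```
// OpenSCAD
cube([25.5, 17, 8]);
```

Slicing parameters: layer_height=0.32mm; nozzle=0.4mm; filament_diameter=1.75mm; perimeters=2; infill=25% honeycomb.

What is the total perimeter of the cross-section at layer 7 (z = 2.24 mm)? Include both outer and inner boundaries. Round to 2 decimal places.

At z = 2.24 mm: the cube is present — its section is the full 25.5×17 rectangle (perimeter 85.00 mm). Overall, the cross-section is a single solid region. Total boundary length (outer) = 85.00 mm.

85.00 mm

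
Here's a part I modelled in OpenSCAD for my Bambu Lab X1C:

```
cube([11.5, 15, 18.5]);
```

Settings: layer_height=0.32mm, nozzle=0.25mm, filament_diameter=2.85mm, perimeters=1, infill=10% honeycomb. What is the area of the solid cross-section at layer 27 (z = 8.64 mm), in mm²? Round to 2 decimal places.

At z = 8.64 mm: the cube is present — its section is the full 11.5×15 rectangle (area 172.50 mm²). Overall, the cross-section is a single solid region. Net area = 172.50 mm².

172.50 mm²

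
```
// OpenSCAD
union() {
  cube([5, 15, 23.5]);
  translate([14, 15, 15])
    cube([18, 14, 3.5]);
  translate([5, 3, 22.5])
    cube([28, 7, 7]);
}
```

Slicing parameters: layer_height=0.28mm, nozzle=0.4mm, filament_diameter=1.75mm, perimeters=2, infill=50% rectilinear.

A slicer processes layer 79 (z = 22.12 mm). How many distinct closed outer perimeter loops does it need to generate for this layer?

1

At z = 22.12 mm: the 5×15 cube contributes its full rectangle; the cube at (14, 15) is not intersected at this z (z outside [15, 18.5]); the cube at (5, 3) is not intersected at this z (z outside [22.5, 29.5]); Taking the union: only the 5×15 cube is present, so the union is just that shape — 1 connected region. The result has 1 disconnected region.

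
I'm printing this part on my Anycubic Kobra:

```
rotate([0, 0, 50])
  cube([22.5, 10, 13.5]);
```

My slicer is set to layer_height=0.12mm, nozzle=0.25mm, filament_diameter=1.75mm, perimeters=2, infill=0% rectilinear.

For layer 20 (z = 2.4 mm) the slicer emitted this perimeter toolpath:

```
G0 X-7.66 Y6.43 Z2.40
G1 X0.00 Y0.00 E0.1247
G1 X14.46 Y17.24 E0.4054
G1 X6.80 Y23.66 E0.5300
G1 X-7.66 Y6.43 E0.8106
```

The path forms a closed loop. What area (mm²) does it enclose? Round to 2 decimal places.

224.93 mm²

Apply the shoelace formula to the sequence of (X, Y) vertices; enclosed area = 224.93 mm².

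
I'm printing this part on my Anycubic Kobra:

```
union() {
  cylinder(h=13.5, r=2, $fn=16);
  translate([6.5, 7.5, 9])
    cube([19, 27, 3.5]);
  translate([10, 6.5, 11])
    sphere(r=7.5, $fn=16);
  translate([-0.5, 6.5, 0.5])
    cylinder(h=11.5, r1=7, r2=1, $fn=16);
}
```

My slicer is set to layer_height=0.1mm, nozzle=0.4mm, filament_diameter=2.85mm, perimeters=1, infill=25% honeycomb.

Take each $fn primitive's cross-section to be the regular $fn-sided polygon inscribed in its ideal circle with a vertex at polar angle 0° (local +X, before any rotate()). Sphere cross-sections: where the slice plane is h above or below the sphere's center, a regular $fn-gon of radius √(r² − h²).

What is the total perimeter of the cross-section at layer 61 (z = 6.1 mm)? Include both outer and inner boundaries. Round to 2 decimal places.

73.39 mm

At z = 6.1 mm: the r=2 cylinder contributes a regular 16-gon of circumradius 2 (perimeter = 2·16·2.000·sin(180°/16) = 12.49 mm); the cube at (6.5, 7.5) is not intersected at this z (z outside [9, 12.5]); the r=7.5 sphere at (10, 6.5) slices to a regular 16-gon of circumradius 5.678 (√(r²−h²) with h=4.9 from center) (perimeter = 2·16·5.678·sin(180°/16) = 35.45 mm); the cone at (-0.5, 6.5) contributes a regular 16-gon of circumradius 4.078 (interpolated between r1=7 and r2=1 at t=0.487) (perimeter = 2·16·4.078·sin(180°/16) = 25.46 mm); Merging all regions: the 3 present regions are separate (no shared area or edge), so areas and boundary lengths simply add and each stays a separate island — boundary = 73.39 mm. Overall, the cross-section has 3 separate islands. Total boundary length (outer) = 73.39 mm.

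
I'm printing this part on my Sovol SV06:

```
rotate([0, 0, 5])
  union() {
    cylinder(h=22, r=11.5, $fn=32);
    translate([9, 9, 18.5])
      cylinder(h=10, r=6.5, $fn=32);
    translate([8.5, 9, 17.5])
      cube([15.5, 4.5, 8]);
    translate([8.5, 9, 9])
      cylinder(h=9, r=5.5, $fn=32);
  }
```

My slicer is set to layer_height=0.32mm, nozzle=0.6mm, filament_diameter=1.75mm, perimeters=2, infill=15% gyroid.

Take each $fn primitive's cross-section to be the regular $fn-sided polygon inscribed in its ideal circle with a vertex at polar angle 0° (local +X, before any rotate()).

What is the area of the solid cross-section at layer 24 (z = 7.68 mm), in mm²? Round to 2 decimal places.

412.81 mm²

At z = 7.68 mm: the cylinder: section is a regular 32-gon, circumradius r=11.5 (area = (32/2)·11.500²·sin(360°/32) = 412.81 mm²); the cylinder at (9, 9) is not intersected at this z (z outside [18.5, 28.5]); the cube at (8.5, 9) does not reach this height (z outside [17.5, 25.5]); the cylinder at (8.5, 9) does not reach this height (z outside [9, 18]); Combining (union): only the r=11.5 cylinder is present, so the union is just that shape — area = 412.81 mm²; (rotated 5° about Z; rotation is an isometry so areas/perimeters/island counts are preserved). Overall, the cross-section is a single solid region. Net area = 412.81 mm².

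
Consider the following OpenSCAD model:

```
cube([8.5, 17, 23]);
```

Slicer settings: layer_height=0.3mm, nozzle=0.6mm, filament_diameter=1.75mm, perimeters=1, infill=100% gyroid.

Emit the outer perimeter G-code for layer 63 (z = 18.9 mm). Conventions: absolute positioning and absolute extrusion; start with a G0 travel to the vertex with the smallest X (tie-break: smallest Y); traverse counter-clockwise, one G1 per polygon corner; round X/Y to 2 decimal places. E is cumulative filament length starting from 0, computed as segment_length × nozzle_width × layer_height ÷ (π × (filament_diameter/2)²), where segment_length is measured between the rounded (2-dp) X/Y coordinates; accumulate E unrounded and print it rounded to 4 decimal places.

G0 X0.00 Y0.00 Z18.90
G1 X8.50 Y0.00 E0.6361
G1 X8.50 Y17.00 E1.9083
G1 X0.00 Y17.00 E2.5444
G1 X0.00 Y0.00 E3.8166

At z = 18.9 mm: the 8.5×17 cube contributes its full rectangle. The outline is a single polygon with 4 vertices. Extrusion per mm of travel: 0.6 × 0.3 / (π × 0.875²) = 0.074835. Accumulating E over each segment gives final E = 3.8166.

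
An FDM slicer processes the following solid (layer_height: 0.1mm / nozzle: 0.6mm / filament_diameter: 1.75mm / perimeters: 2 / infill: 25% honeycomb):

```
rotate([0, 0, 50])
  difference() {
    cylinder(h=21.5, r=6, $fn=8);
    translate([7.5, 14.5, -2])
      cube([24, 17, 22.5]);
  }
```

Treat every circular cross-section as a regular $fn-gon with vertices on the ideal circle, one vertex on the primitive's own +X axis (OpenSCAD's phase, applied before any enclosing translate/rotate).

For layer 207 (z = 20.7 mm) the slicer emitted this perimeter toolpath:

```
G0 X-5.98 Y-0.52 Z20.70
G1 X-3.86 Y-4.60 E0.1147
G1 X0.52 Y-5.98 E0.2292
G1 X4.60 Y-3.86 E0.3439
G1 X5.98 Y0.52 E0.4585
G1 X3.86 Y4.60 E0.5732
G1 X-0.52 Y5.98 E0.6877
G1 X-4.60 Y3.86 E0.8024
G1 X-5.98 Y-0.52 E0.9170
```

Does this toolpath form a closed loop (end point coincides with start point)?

yes

Start point (G0): (-5.98, -0.52). End point (last G1): the path returns to the start — closed.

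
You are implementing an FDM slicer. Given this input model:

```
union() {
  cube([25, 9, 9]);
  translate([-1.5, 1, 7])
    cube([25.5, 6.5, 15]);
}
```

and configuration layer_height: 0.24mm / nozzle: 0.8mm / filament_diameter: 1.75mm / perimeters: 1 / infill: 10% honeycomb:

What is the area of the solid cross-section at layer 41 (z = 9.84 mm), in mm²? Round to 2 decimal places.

165.75 mm²

At z = 9.84 mm: the cube does not reach this height (z outside [0, 9]); the cube at (-1.5, 1) (footprint 25.5×6.5) is included at this height (area 165.75 mm²); Taking the union: only the 25.5×6.5 cube at (-1.5, 1) is present, so the union is just that shape — area = 165.75 mm². Overall, the cross-section is a single solid region. Net area = 165.75 mm².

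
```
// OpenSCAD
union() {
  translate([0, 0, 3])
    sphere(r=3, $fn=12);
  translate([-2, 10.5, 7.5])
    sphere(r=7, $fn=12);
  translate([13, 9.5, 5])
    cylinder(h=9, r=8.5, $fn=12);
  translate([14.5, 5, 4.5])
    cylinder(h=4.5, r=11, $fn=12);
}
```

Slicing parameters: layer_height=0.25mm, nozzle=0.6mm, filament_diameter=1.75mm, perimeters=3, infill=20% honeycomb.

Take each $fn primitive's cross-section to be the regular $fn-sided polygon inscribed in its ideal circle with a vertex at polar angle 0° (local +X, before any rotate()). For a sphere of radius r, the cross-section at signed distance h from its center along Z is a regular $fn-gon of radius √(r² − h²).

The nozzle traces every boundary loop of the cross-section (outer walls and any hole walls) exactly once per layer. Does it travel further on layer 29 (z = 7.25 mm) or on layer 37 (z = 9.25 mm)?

layer 29 (z = 7.25 mm)

Layer 29 (z = 7.25): the sphere is not intersected at this z (|z−center|=4.250 > r=3); the sphere at (-2, 10.5): section is a regular 12-gon, circumradius = √(r²−h²) = √(7²−0.25²) = 6.996 (perimeter = 2·12·6.996·sin(180°/12) = 43.45 mm); the cylinder at (13, 9.5): section is a regular 12-gon, circumradius r=8.5 (perimeter = 2·12·8.500·sin(180°/12) = 52.80 mm); the cylinder at (14.5, 5): section is a regular 12-gon, circumradius r=11 (perimeter = 2·12·11.000·sin(180°/12) = 68.33 mm); Taking the union: the regions partially overlap (shared area 188.27 mm²), so the edge portions inside another operand are dropped and the merged outline is re-measured after clipping — boundary = 106.74 mm. So its perimeter = 106.74 mm. Layer 37 (z = 9.25): the sphere does not reach this height (|z−center|=6.250 > r=3); the sphere at (-2, 10.5): section is a regular 12-gon, circumradius = √(r²−h²) = √(7²−1.75²) = 6.778 (perimeter = 2·12·6.778·sin(180°/12) = 42.10 mm); the r=8.5 cylinder at (13, 9.5) gives a regular 12-gon of circumradius 8.5 (constant along its height) (perimeter = 2·12·8.500·sin(180°/12) = 52.80 mm); the cylinder at (14.5, 5) is absent (z outside [4.5, 9]); Merging all regions: the regions partially overlap (shared area 0.01 mm²), so the edge portions inside another operand are dropped and the merged outline is re-measured after clipping — boundary = 92.75 mm. So its perimeter = 92.75 mm. Layer 29 is larger (106.74 vs 92.75 mm).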